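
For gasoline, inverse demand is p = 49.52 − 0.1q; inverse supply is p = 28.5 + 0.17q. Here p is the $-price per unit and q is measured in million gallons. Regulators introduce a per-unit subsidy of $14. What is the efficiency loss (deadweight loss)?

$362.96 million

Competitive equilibrium: 49.52 − 0.1q = 28.5 + 0.17q → q* = 77.8519, p* = 41.7348.
The subsidy lowers effective supply by 14: p = 14.5 + 0.17q.
New quantity: 49.52 − 0.1q = 14.5 + 0.17q → q' = 129.7037.
Overproduction Δq = 129.7037 − 77.8519 = 51.8518; wedge = subsidy = 14.
The triangle = ½ × 51.8518 × 14 = $362.96 million.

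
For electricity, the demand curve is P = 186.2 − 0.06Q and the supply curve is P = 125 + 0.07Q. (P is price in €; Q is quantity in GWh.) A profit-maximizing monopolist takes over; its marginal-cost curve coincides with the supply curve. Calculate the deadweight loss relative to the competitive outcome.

€1436.56

Competitive equilibrium: 186.2 − 0.06Q = 125 + 0.07Q → Q* = 470.7692, P* = 157.9538.
Marginal revenue: MR = 186.2 − 0.12Q. Set MR = MC: 186.2 − 0.12Q = 125 + 0.07Q → Q_m = 322.1053.
Price P_m = 186.2 − 0.06·322.1053 = 166.8737; MC(Q_m) = 125 + 0.07·322.1053 = 147.5474.
Competitive Q* = 470.7692, so ΔQ = 148.6639; wedge = 166.8737 − 147.5474 = 19.3263.
The triangle = ½ × 148.6639 × 19.3263 = €1436.56.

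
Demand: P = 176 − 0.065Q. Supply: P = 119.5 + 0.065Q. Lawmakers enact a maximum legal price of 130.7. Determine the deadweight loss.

Competitive equilibrium: 176 − 0.065Q = 119.5 + 0.065Q → Q* = 434.6154, P* = 147.75.
At the ceiling P = 130.7, quantity supplied = (130.7 − 119.5)/0.065 = 172.3077.
Willingness to pay at Q' = 172.3077: 176 − 0.065·172.3077 = 164.8.
ΔQ = 434.6154 − 172.3077 = 262.3077; wedge = 164.8 − 130.7 = 34.1.
The triangle = ½ × 262.3077 × 34.1 = 4472.35.

4472.35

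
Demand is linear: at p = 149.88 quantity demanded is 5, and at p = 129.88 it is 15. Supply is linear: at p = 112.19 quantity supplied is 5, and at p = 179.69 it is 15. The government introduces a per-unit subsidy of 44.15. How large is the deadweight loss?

Demand slope = (129.88 − 149.88)/(15 − 5) = −2, so p = 159.88 − 2q.
Supply slope = (179.69 − 112.19)/(15 − 5) = 6.75, so p = 78.44 + 6.75q.
Competitive equilibrium: 159.88 − 2q = 78.44 + 6.75q → q* = 9.3074, p* = 141.2651.
The subsidy lowers effective supply by 44.15: p = 34.29 + 6.75q.
New quantity: 159.88 − 2q = 34.29 + 6.75q → q' = 14.3531.
Overproduction Δq = 14.3531 − 9.3074 = 5.0457; wedge = subsidy = 44.15.
Deadweight loss = ½ × 5.0457 × 44.15 = 111.38.

111.38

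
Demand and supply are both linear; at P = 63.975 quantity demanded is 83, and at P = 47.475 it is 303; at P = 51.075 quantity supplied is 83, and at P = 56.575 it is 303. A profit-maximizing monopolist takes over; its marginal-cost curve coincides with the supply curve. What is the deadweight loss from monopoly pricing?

Demand slope = (47.475 − 63.975)/(303 − 83) = −0.075, so P = 70.2 − 0.075Q.
Supply slope = (56.575 − 51.075)/(303 − 83) = 0.025, so P = 49 + 0.025Q.
Competitive equilibrium: 70.2 − 0.075Q = 49 + 0.025Q → Q* = 212, P* = 54.3.
Marginal revenue: MR = 70.2 − 0.15Q. Set MR = MC: 70.2 − 0.15Q = 49 + 0.025Q → Q_m = 121.1429.
Price P_m = 70.2 − 0.075·121.1429 = 61.1143; MC(Q_m) = 49 + 0.025·121.1429 = 52.0286.
Competitive Q* = 212, so ΔQ = 90.8571; wedge = 61.1143 − 52.0286 = 9.0857.
The triangle = ½ × 90.8571 × 9.0857 = 412.75.

412.75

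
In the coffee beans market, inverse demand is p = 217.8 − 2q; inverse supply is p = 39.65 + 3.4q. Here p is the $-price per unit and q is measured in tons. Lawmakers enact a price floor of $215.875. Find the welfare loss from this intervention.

Competitive equilibrium: 217.8 − 2q = 39.65 + 3.4q → q* = 32.9907, p* = 151.8185.
At the floor p = 215.875, quantity demanded = (217.8 − 215.875)/2 = 0.9625.
Sellers' marginal cost at q' = 0.9625: 39.65 + 3.4·0.9625 = 42.9225.
Δq = 32.9907 − 0.9625 = 32.0282; wedge = 215.875 − 42.9225 = 172.9525.
The triangle = ½ × 32.0282 × 172.9525 = $2769.68.

$2769.68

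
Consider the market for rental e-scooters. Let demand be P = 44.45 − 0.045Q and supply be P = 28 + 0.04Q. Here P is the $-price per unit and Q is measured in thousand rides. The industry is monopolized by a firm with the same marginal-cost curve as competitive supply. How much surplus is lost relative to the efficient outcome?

Competitive equilibrium: 44.45 − 0.045Q = 28 + 0.04Q → Q* = 193.5294, P* = 35.7412.
Marginal revenue: MR = 44.45 − 0.09Q. Set MR = MC: 44.45 − 0.09Q = 28 + 0.04Q → Q_m = 126.5385.
Price P_m = 44.45 − 0.045·126.5385 = 38.7558; MC(Q_m) = 28 + 0.04·126.5385 = 33.0615.
Competitive Q* = 193.5294, so ΔQ = 66.9909; wedge = 38.7558 − 33.0615 = 5.6943.
DWL = ½ × 66.9909 × 5.6943 = $190.73 thousand.

$190.73 thousand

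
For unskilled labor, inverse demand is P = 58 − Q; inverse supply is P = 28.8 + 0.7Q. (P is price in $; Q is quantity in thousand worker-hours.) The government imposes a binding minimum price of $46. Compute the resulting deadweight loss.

$22.78 thousand

Competitive equilibrium: 58 − Q = 28.8 + 0.7Q → Q* = 17.1765, P* = 40.8235.
At the floor P = 46, quantity demanded = (58 − 46)/1 = 12.
Sellers' marginal cost at Q' = 12: 28.8 + 0.7·12 = 37.2.
ΔQ = 17.1765 − 12 = 5.1765; wedge = 46 − 37.2 = 8.8.
Welfare loss = ½ × 5.1765 × 8.8 = $22.78 thousand.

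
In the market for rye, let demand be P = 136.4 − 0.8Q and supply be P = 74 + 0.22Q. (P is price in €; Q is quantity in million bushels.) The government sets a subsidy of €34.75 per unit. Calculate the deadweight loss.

€591.94 million

Competitive equilibrium: 136.4 − 0.8Q = 74 + 0.22Q → Q* = 61.1765, P* = 87.4588.
The subsidy lowers effective supply by 34.75: P = 39.25 + 0.22Q.
New quantity: 136.4 − 0.8Q = 39.25 + 0.22Q → Q' = 95.2451.
Overproduction ΔQ = 95.2451 − 61.1765 = 34.0686; wedge = subsidy = 34.75.
Deadweight loss = ½ × 34.0686 × 34.75 = €591.94 million.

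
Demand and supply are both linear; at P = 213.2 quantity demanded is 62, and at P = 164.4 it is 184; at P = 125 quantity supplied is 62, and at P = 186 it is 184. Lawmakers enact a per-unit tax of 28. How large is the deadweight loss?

435.56

Demand slope = (164.4 − 213.2)/(184 − 62) = −0.4, so P = 238 − 0.4Q.
Supply slope = (186 − 125)/(184 − 62) = 0.5, so P = 94 + 0.5Q.
Competitive equilibrium: 238 − 0.4Q = 94 + 0.5Q → Q* = 160, P* = 174.
With the tax, the buyer price exceeds the seller price by 28: (238 − 0.4Q) − (94 + 0.5Q) = 28 → Q' = 128.8889.
ΔQ = 160 − 128.8889 = 31.1111; the wedge equals the tax, 28.
DWL = ½ × 31.1111 × 28 = 435.56.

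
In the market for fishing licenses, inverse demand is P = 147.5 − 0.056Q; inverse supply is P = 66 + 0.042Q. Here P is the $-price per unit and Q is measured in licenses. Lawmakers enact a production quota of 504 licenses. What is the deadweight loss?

$5259.81

Competitive equilibrium: 147.5 − 0.056Q = 66 + 0.042Q → Q* = 831.63265, P* = 100.92857.
At Q = 504: demand price = 147.5 − 0.056·504 = 119.276; supply price = 66 + 0.042·504 = 87.168.
ΔQ = 831.63265 − 504 = 327.63265; wedge = 119.276 − 87.168 = 32.108.
Deadweight loss = ½ × 327.63265 × 32.108 = $5259.81.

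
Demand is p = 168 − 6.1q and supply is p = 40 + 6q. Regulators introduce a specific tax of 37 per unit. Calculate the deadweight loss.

Competitive equilibrium: 168 − 6.1q = 40 + 6q → q* = 10.5785, p* = 103.4711.
With the tax, the buyer price exceeds the seller price by 37: (168 − 6.1q) − (40 + 6q) = 37 → q' = 7.5207.
Δq = 10.5785 − 7.5207 = 3.0578; the wedge equals the tax, 37.
Deadweight loss = ½ × 3.0578 × 37 = 56.57.

56.57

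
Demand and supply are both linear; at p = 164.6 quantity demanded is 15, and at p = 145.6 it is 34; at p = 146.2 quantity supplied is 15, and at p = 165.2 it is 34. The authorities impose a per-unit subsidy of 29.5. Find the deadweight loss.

217.56

Demand slope = (145.6 − 164.6)/(34 − 15) = −1, so p = 179.6 − q.
Supply slope = (165.2 − 146.2)/(34 − 15) = 1, so p = 131.2 + q.
Competitive equilibrium: 179.6 − q = 131.2 + q → q* = 24.2, p* = 155.4.
The subsidy lowers effective supply by 29.5: p = 101.7 + q.
New quantity: 179.6 − q = 101.7 + q → q' = 38.95.
Overproduction Δq = 38.95 − 24.2 = 14.75; wedge = subsidy = 29.5.
Deadweight loss = ½ × 14.75 × 29.5 = 217.56.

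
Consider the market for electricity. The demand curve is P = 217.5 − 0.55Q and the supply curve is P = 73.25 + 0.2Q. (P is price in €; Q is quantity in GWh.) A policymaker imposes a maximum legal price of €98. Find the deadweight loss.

Competitive equilibrium: 217.5 − 0.55Q = 73.25 + 0.2Q → Q* = 192.3333, P* = 111.7167.
At the ceiling P = 98, quantity supplied = (98 − 73.25)/0.2 = 123.75.
Willingness to pay at Q' = 123.75: 217.5 − 0.55·123.75 = 149.4375.
ΔQ = 192.3333 − 123.75 = 68.5833; wedge = 149.4375 − 98 = 51.4375.
Deadweight loss = ½ × 68.5833 × 51.4375 = €1763.88.

€1763.88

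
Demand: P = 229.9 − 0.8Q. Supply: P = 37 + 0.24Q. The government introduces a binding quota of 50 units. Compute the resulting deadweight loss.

Competitive equilibrium: 229.9 − 0.8Q = 37 + 0.24Q → Q* = 185.4808, P* = 81.5154.
At Q = 50: demand price = 229.9 − 0.8·50 = 189.9; supply price = 37 + 0.24·50 = 49.
ΔQ = 185.4808 − 50 = 135.4808; wedge = 189.9 − 49 = 140.9.
Deadweight loss = ½ × 135.4808 × 140.9 = 9544.62.

9544.62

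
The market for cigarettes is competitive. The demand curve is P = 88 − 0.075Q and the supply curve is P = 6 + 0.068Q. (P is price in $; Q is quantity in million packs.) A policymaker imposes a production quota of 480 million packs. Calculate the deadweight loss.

Competitive equilibrium: 88 − 0.075Q = 6 + 0.068Q → Q* = 573.4266, P* = 44.993.
At Q = 480: demand price = 88 − 0.075·480 = 52; supply price = 6 + 0.068·480 = 38.64.
ΔQ = 573.4266 − 480 = 93.4266; wedge = 52 − 38.64 = 13.36.
DWL = ½ × 93.4266 × 13.36 = $624.09 million.

$624.09 million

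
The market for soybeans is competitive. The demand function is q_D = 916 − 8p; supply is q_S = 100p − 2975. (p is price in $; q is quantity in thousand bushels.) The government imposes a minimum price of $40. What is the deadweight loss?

$68.16 thousand

In inverse form: demand p = 114.5 − 0.125q, supply p = 29.75 + 0.01q.
Competitive equilibrium: 114.5 − 0.125q = 29.75 + 0.01q → q* = 627.7778, p* = 36.0278.
At the floor p = 40, quantity demanded = (114.5 − 40)/0.125 = 596.
Sellers' marginal cost at q' = 596: 29.75 + 0.01·596 = 35.71.
Δq = 627.7778 − 596 = 31.7778; wedge = 40 − 35.71 = 4.29.
The triangle = ½ × 31.7778 × 4.29 = $68.16 thousand.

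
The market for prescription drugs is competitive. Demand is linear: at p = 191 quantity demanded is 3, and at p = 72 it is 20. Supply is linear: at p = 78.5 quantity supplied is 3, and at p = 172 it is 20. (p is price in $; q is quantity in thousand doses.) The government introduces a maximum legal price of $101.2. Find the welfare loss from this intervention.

Demand slope = (72 − 191)/(20 − 3) = −7, so p = 212 − 7q.
Supply slope = (172 − 78.5)/(20 − 3) = 5.5, so p = 62 + 5.5q.
Competitive equilibrium: 212 − 7q = 62 + 5.5q → q* = 12, p* = 128.
At the ceiling p = 101.2, quantity supplied = (101.2 − 62)/5.5 = 7.1273.
Willingness to pay at q' = 7.1273: 212 − 7·7.1273 = 162.1089.
Δq = 12 − 7.1273 = 4.8727; wedge = 162.1089 − 101.2 = 60.9089.
DWL = ½ × 4.8727 × 60.9089 = $148.40 thousand.

$148.40 thousand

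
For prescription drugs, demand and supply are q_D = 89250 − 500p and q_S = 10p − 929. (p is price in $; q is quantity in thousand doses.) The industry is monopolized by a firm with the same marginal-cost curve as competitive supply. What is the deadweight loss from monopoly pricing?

In inverse form: demand p = 178.5 − 0.002q, supply p = 92.9 + 0.1q.
Competitive equilibrium: 178.5 − 0.002q = 92.9 + 0.1q → q* = 839.2157, p* = 176.8216.
Marginal revenue: MR = 178.5 − 0.004q. Set MR = MC: 178.5 − 0.004q = 92.9 + 0.1q → q_m = 823.0769.
Price p_m = 178.5 − 0.002·823.0769 = 176.8538; MC(q_m) = 92.9 + 0.1·823.0769 = 175.2077.
Competitive q* = 839.2157, so Δq = 16.1388; wedge = 176.8538 − 175.2077 = 1.6461.
Welfare loss = ½ × 16.1388 × 1.6461 = $13.28 thousand.

$13.28 thousand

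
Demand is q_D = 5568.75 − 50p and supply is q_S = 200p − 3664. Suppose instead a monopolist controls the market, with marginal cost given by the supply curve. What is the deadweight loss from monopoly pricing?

In inverse form: demand p = 111.375 − 0.02q, supply p = 18.32 + 0.005q.
Competitive equilibrium: 111.375 − 0.02q = 18.32 + 0.005q → q* = 3722.2, p* = 36.931.
Marginal revenue: MR = 111.375 − 0.04q. Set MR = MC: 111.375 − 0.04q = 18.32 + 0.005q → q_m = 2067.88889.
Price p_m = 111.375 − 0.02·2067.88889 = 70.01722; MC(q_m) = 18.32 + 0.005·2067.88889 = 28.65944.
Competitive q* = 3722.2, so Δq = 1654.31111; wedge = 70.01722 − 28.65944 = 41.35778.
DWL = ½ × 1654.31111 × 41.35778 = 34209.32.

34209.32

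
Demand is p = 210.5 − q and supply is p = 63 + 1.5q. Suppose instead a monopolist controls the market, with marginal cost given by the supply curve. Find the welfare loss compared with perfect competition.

Competitive equilibrium: 210.5 − q = 63 + 1.5q → q* = 59, p* = 151.5.
Marginal revenue: MR = 210.5 − 2q. Set MR = MC: 210.5 − 2q = 63 + 1.5q → q_m = 42.1429.
Price p_m = 210.5 − 1·42.1429 = 168.3571; MC(q_m) = 63 + 1.5·42.1429 = 126.2144.
Competitive q* = 59, so Δq = 16.8571; wedge = 168.3571 − 126.2144 = 42.1427.
The triangle = ½ × 16.8571 × 42.1427 = 355.20.

355.20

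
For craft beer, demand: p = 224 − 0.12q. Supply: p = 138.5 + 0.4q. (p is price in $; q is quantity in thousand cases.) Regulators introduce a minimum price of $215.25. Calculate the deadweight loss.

Competitive equilibrium: 224 − 0.12q = 138.5 + 0.4q → q* = 164.4231, p* = 204.2692.
At the floor p = 215.25, quantity demanded = (224 − 215.25)/0.12 = 72.9167.
Sellers' marginal cost at q' = 72.9167: 138.5 + 0.4·72.9167 = 167.6667.
Δq = 164.4231 − 72.9167 = 91.5064; wedge = 215.25 − 167.6667 = 47.5833.
Deadweight loss = ½ × 91.5064 × 47.5833 = $2177.09 thousand.

$2177.09 thousand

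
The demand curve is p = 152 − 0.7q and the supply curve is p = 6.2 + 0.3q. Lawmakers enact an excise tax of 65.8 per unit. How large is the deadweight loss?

Competitive equilibrium: 152 − 0.7q = 6.2 + 0.3q → q* = 145.8, p* = 49.94.
With the tax, the buyer price exceeds the seller price by 65.8: (152 − 0.7q) − (6.2 + 0.3q) = 65.8 → q' = 80.
Δq = 145.8 − 80 = 65.8; the wedge equals the tax, 65.8.
The triangle = ½ × 65.8 × 65.8 = 2164.82.

2164.82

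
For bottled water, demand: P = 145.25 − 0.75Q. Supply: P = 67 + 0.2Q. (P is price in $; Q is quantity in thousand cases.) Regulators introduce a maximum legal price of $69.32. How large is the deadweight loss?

$2378.88 thousand

Competitive equilibrium: 145.25 − 0.75Q = 67 + 0.2Q → Q* = 82.3684, P* = 83.4737.
At the ceiling P = 69.32, quantity supplied = (69.32 − 67)/0.2 = 11.6.
Willingness to pay at Q' = 11.6: 145.25 − 0.75·11.6 = 136.55.
ΔQ = 82.3684 − 11.6 = 70.7684; wedge = 136.55 − 69.32 = 67.23.
The triangle = ½ × 70.7684 × 67.23 = $2378.88 thousand.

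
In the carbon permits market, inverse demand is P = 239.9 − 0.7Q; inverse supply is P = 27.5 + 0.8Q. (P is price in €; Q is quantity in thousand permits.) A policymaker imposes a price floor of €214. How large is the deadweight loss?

€8205.87 thousand

Competitive equilibrium: 239.9 − 0.7Q = 27.5 + 0.8Q → Q* = 141.6, P* = 140.78.
At the floor P = 214, quantity demanded = (239.9 − 214)/0.7 = 37.
Sellers' marginal cost at Q' = 37: 27.5 + 0.8·37 = 57.1.
ΔQ = 141.6 − 37 = 104.6; wedge = 214 − 57.1 = 156.9.
The triangle = ½ × 104.6 × 156.9 = €8205.87 thousand.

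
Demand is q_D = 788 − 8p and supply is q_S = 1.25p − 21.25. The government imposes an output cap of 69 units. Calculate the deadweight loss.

In inverse form: demand p = 98.5 − 0.125q, supply p = 17 + 0.8q.
Competitive equilibrium: 98.5 − 0.125q = 17 + 0.8q → q* = 88.1081, p* = 87.4865.
At q = 69: demand price = 98.5 − 0.125·69 = 89.875; supply price = 17 + 0.8·69 = 72.2.
Δq = 88.1081 − 69 = 19.1081; wedge = 89.875 − 72.2 = 17.675.
Deadweight loss = ½ × 19.1081 × 17.675 = 168.87.

168.87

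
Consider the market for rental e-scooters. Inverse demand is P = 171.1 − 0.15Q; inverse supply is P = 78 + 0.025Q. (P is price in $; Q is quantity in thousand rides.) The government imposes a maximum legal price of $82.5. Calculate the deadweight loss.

$10841.60 thousand

Competitive equilibrium: 171.1 − 0.15Q = 78 + 0.025Q → Q* = 532, P* = 91.3.
At the ceiling P = 82.5, quantity supplied = (82.5 − 78)/0.025 = 180.
Willingness to pay at Q' = 180: 171.1 − 0.15·180 = 144.1.
ΔQ = 532 − 180 = 352; wedge = 144.1 − 82.5 = 61.6.
Welfare loss = ½ × 352 × 61.6 = $10841.60 thousand.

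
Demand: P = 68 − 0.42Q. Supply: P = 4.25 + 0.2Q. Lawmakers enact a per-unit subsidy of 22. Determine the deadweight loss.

390.32

Competitive equilibrium: 68 − 0.42Q = 4.25 + 0.2Q → Q* = 102.8226, P* = 24.8145.
The subsidy lowers effective supply by 22: P = 0.2Q − 17.75.
New quantity: 68 − 0.42Q = 0.2Q − 17.75 → Q' = 138.3065.
Overproduction ΔQ = 138.3065 − 102.8226 = 35.4839; wedge = subsidy = 22.
Deadweight loss = ½ × 35.4839 × 22 = 390.32.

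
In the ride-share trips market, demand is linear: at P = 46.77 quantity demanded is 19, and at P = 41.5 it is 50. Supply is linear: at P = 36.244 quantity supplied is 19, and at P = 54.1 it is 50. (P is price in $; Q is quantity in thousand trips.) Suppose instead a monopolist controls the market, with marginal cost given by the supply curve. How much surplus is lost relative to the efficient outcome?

Demand slope = (41.5 − 46.77)/(50 − 19) = −0.17, so P = 50 − 0.17Q.
Supply slope = (54.1 − 36.244)/(50 − 19) = 0.576, so P = 25.3 + 0.576Q.
Competitive equilibrium: 50 − 0.17Q = 25.3 + 0.576Q → Q* = 33.1099, P* = 44.3713.
Marginal revenue: MR = 50 − 0.34Q. Set MR = MC: 50 − 0.34Q = 25.3 + 0.576Q → Q_m = 26.9651.
Price P_m = 50 − 0.17·26.9651 = 45.4159; MC(Q_m) = 25.3 + 0.576·26.9651 = 40.8319.
Competitive Q* = 33.1099, so ΔQ = 6.1448; wedge = 45.4159 − 40.8319 = 4.584.
The triangle = ½ × 6.1448 × 4.584 = $14.08 thousand.

$14.08 thousand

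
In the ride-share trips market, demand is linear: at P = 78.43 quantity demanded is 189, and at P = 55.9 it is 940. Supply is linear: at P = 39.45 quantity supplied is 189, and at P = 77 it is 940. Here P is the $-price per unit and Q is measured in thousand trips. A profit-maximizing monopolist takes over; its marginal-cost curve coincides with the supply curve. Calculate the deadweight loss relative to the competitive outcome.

Demand slope = (55.9 − 78.43)/(940 − 189) = −0.03, so P = 84.1 − 0.03Q.
Supply slope = (77 − 39.45)/(940 − 189) = 0.05, so P = 30 + 0.05Q.
Competitive equilibrium: 84.1 − 0.03Q = 30 + 0.05Q → Q* = 676.25, P* = 63.8125.
Marginal revenue: MR = 84.1 − 0.06Q. Set MR = MC: 84.1 − 0.06Q = 30 + 0.05Q → Q_m = 491.81818.
Price P_m = 84.1 − 0.03·491.81818 = 69.34545; MC(Q_m) = 30 + 0.05·491.81818 = 54.59091.
Competitive Q* = 676.25, so ΔQ = 184.43182; wedge = 69.34545 − 54.59091 = 14.75454.
Welfare loss = ½ × 184.43182 × 14.75454 = $1360.60 thousand.

$1360.60 thousand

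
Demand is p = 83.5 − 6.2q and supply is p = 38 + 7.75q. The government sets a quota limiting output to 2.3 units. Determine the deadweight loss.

Competitive equilibrium: 83.5 − 6.2q = 38 + 7.75q → q* = 3.2616, p* = 63.2778.
At q = 2.3: demand price = 83.5 − 6.2·2.3 = 69.24; supply price = 38 + 7.75·2.3 = 55.825.
Δq = 3.2616 − 2.3 = 0.9616; wedge = 69.24 − 55.825 = 13.415.
Deadweight loss = ½ × 0.9616 × 13.415 = 6.45.

6.45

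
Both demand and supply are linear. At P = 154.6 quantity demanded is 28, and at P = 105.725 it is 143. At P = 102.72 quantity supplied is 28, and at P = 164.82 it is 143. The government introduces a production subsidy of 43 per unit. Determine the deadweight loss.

958.03

Demand slope = (105.725 − 154.6)/(143 − 28) = −0.425, so P = 166.5 − 0.425Q.
Supply slope = (164.82 − 102.72)/(143 − 28) = 0.54, so P = 87.6 + 0.54Q.
Competitive equilibrium: 166.5 − 0.425Q = 87.6 + 0.54Q → Q* = 81.7617, P* = 131.7513.
The subsidy lowers effective supply by 43: P = 44.6 + 0.54Q.
New quantity: 166.5 − 0.425Q = 44.6 + 0.54Q → Q' = 126.3212.
Overproduction ΔQ = 126.3212 − 81.7617 = 44.5595; wedge = subsidy = 43.
The triangle = ½ × 44.5595 × 43 = 958.03.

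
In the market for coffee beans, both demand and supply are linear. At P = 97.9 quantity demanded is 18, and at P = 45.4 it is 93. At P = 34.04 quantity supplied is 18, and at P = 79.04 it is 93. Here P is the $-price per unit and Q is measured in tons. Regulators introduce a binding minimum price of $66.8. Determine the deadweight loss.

Demand slope = (45.4 − 97.9)/(93 − 18) = −0.7, so P = 110.5 − 0.7Q.
Supply slope = (79.04 − 34.04)/(93 − 18) = 0.6, so P = 23.24 + 0.6Q.
Competitive equilibrium: 110.5 − 0.7Q = 23.24 + 0.6Q → Q* = 67.1231, P* = 63.5138.
At the floor P = 66.8, quantity demanded = (110.5 − 66.8)/0.7 = 62.4286.
Sellers' marginal cost at Q' = 62.4286: 23.24 + 0.6·62.4286 = 60.6972.
ΔQ = 67.1231 − 62.4286 = 4.6945; wedge = 66.8 − 60.6972 = 6.1028.
Welfare loss = ½ × 4.6945 × 6.1028 = $14.32.

$14.32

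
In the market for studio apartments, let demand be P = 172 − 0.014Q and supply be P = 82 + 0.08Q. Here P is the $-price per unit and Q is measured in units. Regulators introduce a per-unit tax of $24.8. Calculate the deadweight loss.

Competitive equilibrium: 172 − 0.014Q = 82 + 0.08Q → Q* = 957.4468, P* = 158.5957.
With the tax, the buyer price exceeds the seller price by 24.8: (172 − 0.014Q) − (82 + 0.08Q) = 24.8 → Q' = 693.617.
ΔQ = 957.4468 − 693.617 = 263.8298; the wedge equals the tax, 24.8.
Deadweight loss = ½ × 263.8298 × 24.8 = $3271.49.

$3271.49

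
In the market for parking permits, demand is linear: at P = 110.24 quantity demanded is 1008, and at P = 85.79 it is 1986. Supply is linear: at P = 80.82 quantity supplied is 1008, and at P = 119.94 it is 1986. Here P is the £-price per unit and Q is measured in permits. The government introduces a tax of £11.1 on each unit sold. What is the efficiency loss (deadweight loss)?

Demand slope = (85.79 − 110.24)/(1986 − 1008) = −0.025, so P = 135.44 − 0.025Q.
Supply slope = (119.94 − 80.82)/(1986 − 1008) = 0.04, so P = 40.5 + 0.04Q.
Competitive equilibrium: 135.44 − 0.025Q = 40.5 + 0.04Q → Q* = 1460.6154, P* = 98.9246.
With the tax, the buyer price exceeds the seller price by 11.1: (135.44 − 0.025Q) − (40.5 + 0.04Q) = 11.1 → Q' = 1289.8462.
ΔQ = 1460.6154 − 1289.8462 = 170.7692; the wedge equals the tax, 11.1.
Deadweight loss = ½ × 170.7692 × 11.1 = £947.77.

£947.77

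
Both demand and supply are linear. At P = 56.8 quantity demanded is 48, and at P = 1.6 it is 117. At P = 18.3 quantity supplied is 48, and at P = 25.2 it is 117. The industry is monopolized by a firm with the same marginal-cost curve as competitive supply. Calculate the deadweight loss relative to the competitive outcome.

Demand slope = (1.6 − 56.8)/(117 − 48) = −0.8, so P = 95.2 − 0.8Q.
Supply slope = (25.2 − 18.3)/(117 − 48) = 0.1, so P = 13.5 + 0.1Q.
Competitive equilibrium: 95.2 − 0.8Q = 13.5 + 0.1Q → Q* = 90.7778, P* = 22.5778.
Marginal revenue: MR = 95.2 − 1.6Q. Set MR = MC: 95.2 − 1.6Q = 13.5 + 0.1Q → Q_m = 48.0588.
Price P_m = 95.2 − 0.8·48.0588 = 56.753; MC(Q_m) = 13.5 + 0.1·48.0588 = 18.3059.
Competitive Q* = 90.7778, so ΔQ = 42.719; wedge = 56.753 − 18.3059 = 38.4471.
The triangle = ½ × 42.719 × 38.4471 = 821.21.

821.21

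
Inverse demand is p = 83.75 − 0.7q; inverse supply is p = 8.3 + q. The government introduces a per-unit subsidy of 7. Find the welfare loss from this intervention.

14.41

Competitive equilibrium: 83.75 − 0.7q = 8.3 + q → q* = 44.3824, p* = 52.6824.
The subsidy lowers effective supply by 7: p = 1.3 + q.
New quantity: 83.75 − 0.7q = 1.3 + q → q' = 48.5.
Overproduction Δq = 48.5 − 44.3824 = 4.1176; wedge = subsidy = 7.
Welfare loss = ½ × 4.1176 × 7 = 14.41.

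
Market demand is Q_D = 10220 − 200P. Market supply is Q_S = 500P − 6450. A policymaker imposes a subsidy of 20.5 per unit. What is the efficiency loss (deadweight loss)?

30017.86

In inverse form: demand P = 51.1 − 0.005Q, supply P = 12.9 + 0.002Q.
Competitive equilibrium: 51.1 − 0.005Q = 12.9 + 0.002Q → Q* = 5457.1429, P* = 23.8143.
The subsidy lowers effective supply by 20.5: P = 0.002Q − 7.6.
New quantity: 51.1 − 0.005Q = 0.002Q − 7.6 → Q' = 8385.7143.
Overproduction ΔQ = 8385.7143 − 5457.1429 = 2928.5714; wedge = subsidy = 20.5.
The triangle = ½ × 2928.5714 × 20.5 = 30017.86.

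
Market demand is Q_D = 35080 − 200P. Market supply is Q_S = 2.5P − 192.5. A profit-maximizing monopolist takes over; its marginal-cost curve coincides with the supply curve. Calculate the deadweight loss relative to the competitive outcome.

1.78

In inverse form: demand P = 175.4 − 0.005Q, supply P = 77 + 0.4Q.
Competitive equilibrium: 175.4 − 0.005Q = 77 + 0.4Q → Q* = 242.963, P* = 174.1852.
Marginal revenue: MR = 175.4 − 0.01Q. Set MR = MC: 175.4 − 0.01Q = 77 + 0.4Q → Q_m = 240.
Price P_m = 175.4 − 0.005·240 = 174.2; MC(Q_m) = 77 + 0.4·240 = 173.
Competitive Q* = 242.963, so ΔQ = 2.963; wedge = 174.2 − 173 = 1.2.
The triangle = ½ × 2.963 × 1.2 = 1.78.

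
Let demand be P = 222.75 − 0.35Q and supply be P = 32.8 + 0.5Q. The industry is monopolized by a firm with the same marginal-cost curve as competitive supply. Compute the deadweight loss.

1805.52

Competitive equilibrium: 222.75 − 0.35Q = 32.8 + 0.5Q → Q* = 223.4706, P* = 144.5353.
Marginal revenue: MR = 222.75 − 0.7Q. Set MR = MC: 222.75 − 0.7Q = 32.8 + 0.5Q → Q_m = 158.2917.
Price P_m = 222.75 − 0.35·158.2917 = 167.3479; MC(Q_m) = 32.8 + 0.5·158.2917 = 111.9459.
Competitive Q* = 223.4706, so ΔQ = 65.1789; wedge = 167.3479 − 111.9459 = 55.402.
DWL = ½ × 65.1789 × 55.402 = 1805.52.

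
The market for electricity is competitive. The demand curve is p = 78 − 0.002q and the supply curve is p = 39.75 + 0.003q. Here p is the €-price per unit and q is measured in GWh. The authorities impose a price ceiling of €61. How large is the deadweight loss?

€802.78

Competitive equilibrium: 78 − 0.002q = 39.75 + 0.003q → q* = 7650, p* = 62.7.
At the ceiling p = 61, quantity supplied = (61 − 39.75)/0.003 = 7083.33333.
Willingness to pay at q' = 7083.33333: 78 − 0.002·7083.33333 = 63.83333.
Δq = 7650 − 7083.33333 = 566.66667; wedge = 63.83333 − 61 = 2.83333.
Deadweight loss = ½ × 566.66667 × 2.83333 = €802.78.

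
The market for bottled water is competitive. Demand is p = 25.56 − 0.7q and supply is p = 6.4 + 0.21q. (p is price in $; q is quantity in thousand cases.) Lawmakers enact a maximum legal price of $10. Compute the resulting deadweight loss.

Competitive equilibrium: 25.56 − 0.7q = 6.4 + 0.21q → q* = 21.0549, p* = 10.8215.
At the ceiling p = 10, quantity supplied = (10 − 6.4)/0.21 = 17.1429.
Willingness to pay at q' = 17.1429: 25.56 − 0.7·17.1429 = 13.56.
Δq = 21.0549 − 17.1429 = 3.912; wedge = 13.56 − 10 = 3.56.
DWL = ½ × 3.912 × 3.56 = $6.96 thousand.

$6.96 thousand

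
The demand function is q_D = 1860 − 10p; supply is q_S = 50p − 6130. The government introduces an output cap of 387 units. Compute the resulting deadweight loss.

In inverse form: demand p = 186 − 0.1q, supply p = 122.6 + 0.02q.
Competitive equilibrium: 186 − 0.1q = 122.6 + 0.02q → q* = 528.3333, p* = 133.1667.
At q = 387: demand price = 186 − 0.1·387 = 147.3; supply price = 122.6 + 0.02·387 = 130.34.
Δq = 528.3333 − 387 = 141.3333; wedge = 147.3 − 130.34 = 16.96.
Welfare loss = ½ × 141.3333 × 16.96 = 1198.51.

1198.51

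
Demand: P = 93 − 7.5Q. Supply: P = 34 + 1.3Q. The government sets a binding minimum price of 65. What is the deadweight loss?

Competitive equilibrium: 93 − 7.5Q = 34 + 1.3Q → Q* = 6.7045, P* = 42.7159.
At the floor P = 65, quantity demanded = (93 − 65)/7.5 = 3.7333.
Sellers' marginal cost at Q' = 3.7333: 34 + 1.3·3.7333 = 38.8533.
ΔQ = 6.7045 − 3.7333 = 2.9712; wedge = 65 − 38.8533 = 26.1467.
The triangle = ½ × 2.9712 × 26.1467 = 38.84.

38.84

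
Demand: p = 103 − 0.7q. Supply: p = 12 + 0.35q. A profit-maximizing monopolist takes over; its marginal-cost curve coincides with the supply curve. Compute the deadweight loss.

Competitive equilibrium: 103 − 0.7q = 12 + 0.35q → q* = 86.6667, p* = 42.3333.
Marginal revenue: MR = 103 − 1.4q. Set MR = MC: 103 − 1.4q = 12 + 0.35q → q_m = 52.
Price p_m = 103 − 0.7·52 = 66.6; MC(q_m) = 12 + 0.35·52 = 30.2.
Competitive q* = 86.6667, so Δq = 34.6667; wedge = 66.6 − 30.2 = 36.4.
Deadweight loss = ½ × 34.6667 × 36.4 = 630.93.

630.93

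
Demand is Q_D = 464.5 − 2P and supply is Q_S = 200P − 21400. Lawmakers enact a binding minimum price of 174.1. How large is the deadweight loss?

In inverse form: demand P = 232.25 − 0.5Q, supply P = 107 + 0.005Q.
Competitive equilibrium: 232.25 − 0.5Q = 107 + 0.005Q → Q* = 248.0198, P* = 108.2401.
At the floor P = 174.1, quantity demanded = (232.25 − 174.1)/0.5 = 116.3.
Sellers' marginal cost at Q' = 116.3: 107 + 0.005·116.3 = 107.5815.
ΔQ = 248.0198 − 116.3 = 131.7198; wedge = 174.1 − 107.5815 = 66.5185.
Deadweight loss = ½ × 131.7198 × 66.5185 = 4380.90.

4380.90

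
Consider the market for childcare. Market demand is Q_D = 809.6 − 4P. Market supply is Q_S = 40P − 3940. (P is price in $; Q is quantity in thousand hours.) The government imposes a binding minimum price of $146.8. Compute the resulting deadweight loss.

In inverse form: demand P = 202.4 − 0.25Q, supply P = 98.5 + 0.025Q.
Competitive equilibrium: 202.4 − 0.25Q = 98.5 + 0.025Q → Q* = 377.8182, P* = 107.9455.
At the floor P = 146.8, quantity demanded = (202.4 − 146.8)/0.25 = 222.4.
Sellers' marginal cost at Q' = 222.4: 98.5 + 0.025·222.4 = 104.06.
ΔQ = 377.8182 − 222.4 = 155.4182; wedge = 146.8 − 104.06 = 42.74.
Welfare loss = ½ × 155.4182 × 42.74 = $3321.29 thousand.

$3321.29 thousand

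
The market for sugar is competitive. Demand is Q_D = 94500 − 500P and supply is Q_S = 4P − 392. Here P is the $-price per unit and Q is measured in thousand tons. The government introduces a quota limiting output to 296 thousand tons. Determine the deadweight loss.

In inverse form: demand P = 189 − 0.002Q, supply P = 98 + 0.25Q.
Competitive equilibrium: 189 − 0.002Q = 98 + 0.25Q → Q* = 361.1111, P* = 188.2778.
At Q = 296: demand price = 189 − 0.002·296 = 188.408; supply price = 98 + 0.25·296 = 172.
ΔQ = 361.1111 − 296 = 65.1111; wedge = 188.408 − 172 = 16.408.
Welfare loss = ½ × 65.1111 × 16.408 = $534.17 thousand.

$534.17 thousand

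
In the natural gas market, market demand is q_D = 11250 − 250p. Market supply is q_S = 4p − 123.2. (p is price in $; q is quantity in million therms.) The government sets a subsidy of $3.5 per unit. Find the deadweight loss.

In inverse form: demand p = 45 − 0.004q, supply p = 30.8 + 0.25q.
Competitive equilibrium: 45 − 0.004q = 30.8 + 0.25q → q* = 55.9055, p* = 44.7764.
The subsidy lowers effective supply by 3.5: p = 27.3 + 0.25q.
New quantity: 45 − 0.004q = 27.3 + 0.25q → q' = 69.685.
Overproduction Δq = 69.685 − 55.9055 = 13.7795; wedge = subsidy = 3.5.
DWL = ½ × 13.7795 × 3.5 = $24.11 million.

$24.11 million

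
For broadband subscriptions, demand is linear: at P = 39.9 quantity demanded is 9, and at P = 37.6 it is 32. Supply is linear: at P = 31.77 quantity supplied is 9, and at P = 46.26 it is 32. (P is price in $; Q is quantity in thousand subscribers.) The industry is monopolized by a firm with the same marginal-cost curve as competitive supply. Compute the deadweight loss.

Demand slope = (37.6 − 39.9)/(32 − 9) = −0.1, so P = 40.8 − 0.1Q.
Supply slope = (46.26 − 31.77)/(32 − 9) = 0.63, so P = 26.1 + 0.63Q.
Competitive equilibrium: 40.8 − 0.1Q = 26.1 + 0.63Q → Q* = 20.137, P* = 38.7863.
Marginal revenue: MR = 40.8 − 0.2Q. Set MR = MC: 40.8 − 0.2Q = 26.1 + 0.63Q → Q_m = 17.7108.
Price P_m = 40.8 − 0.1·17.7108 = 39.0289; MC(Q_m) = 26.1 + 0.63·17.7108 = 37.2578.
Competitive Q* = 20.137, so ΔQ = 2.4262; wedge = 39.0289 − 37.2578 = 1.7711.
The triangle = ½ × 2.4262 × 1.7711 = $2.15 thousand.

$2.15 thousand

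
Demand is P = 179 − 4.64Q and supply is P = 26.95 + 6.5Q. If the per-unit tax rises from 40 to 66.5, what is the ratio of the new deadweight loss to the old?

2.764

Competitive equilibrium: 179 − 4.64Q = 26.95 + 6.5Q → Q* = 13.649, P* = 115.6686.
For a per-unit tax t: ΔQ = t/11.14, so DWL = ½·t·(t/11.14) = t²/22.28.
At t = 40: DWL = 71.813. At t = 66.5: DWL = 198.485.
Ratio = (66.5/40)² = 2.764.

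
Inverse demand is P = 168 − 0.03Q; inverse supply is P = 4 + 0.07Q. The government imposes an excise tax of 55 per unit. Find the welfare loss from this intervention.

Competitive equilibrium: 168 − 0.03Q = 4 + 0.07Q → Q* = 1640, P* = 118.8.
With the tax, the buyer price exceeds the seller price by 55: (168 − 0.03Q) − (4 + 0.07Q) = 55 → Q' = 1090.
ΔQ = 1640 − 1090 = 550; the wedge equals the tax, 55.
Deadweight loss = ½ × 550 × 55 = 15125.

15125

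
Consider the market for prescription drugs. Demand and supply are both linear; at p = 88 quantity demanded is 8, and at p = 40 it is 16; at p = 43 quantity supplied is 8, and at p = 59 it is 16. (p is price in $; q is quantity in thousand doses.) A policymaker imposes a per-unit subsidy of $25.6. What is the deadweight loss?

$40.96 thousand

Demand slope = (40 − 88)/(16 − 8) = −6, so p = 136 − 6q.
Supply slope = (59 − 43)/(16 − 8) = 2, so p = 27 + 2q.
Competitive equilibrium: 136 − 6q = 27 + 2q → q* = 13.625, p* = 54.25.
The subsidy lowers effective supply by 25.6: p = 1.4 + 2q.
New quantity: 136 − 6q = 1.4 + 2q → q' = 16.825.
Overproduction Δq = 16.825 − 13.625 = 3.2; wedge = subsidy = 25.6.
DWL = ½ × 3.2 × 25.6 = $40.96 thousand.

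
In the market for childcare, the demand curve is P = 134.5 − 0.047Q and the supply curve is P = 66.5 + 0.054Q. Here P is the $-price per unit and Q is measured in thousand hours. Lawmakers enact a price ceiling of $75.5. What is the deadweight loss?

$12960.53 thousand

Competitive equilibrium: 134.5 − 0.047Q = 66.5 + 0.054Q → Q* = 673.26733, P* = 102.85644.
At the ceiling P = 75.5, quantity supplied = (75.5 − 66.5)/0.054 = 166.66667.
Willingness to pay at Q' = 166.66667: 134.5 − 0.047·166.66667 = 126.66667.
ΔQ = 673.26733 − 166.66667 = 506.60066; wedge = 126.66667 − 75.5 = 51.16667.
Deadweight loss = ½ × 506.60066 × 51.16667 = $12960.53 thousand.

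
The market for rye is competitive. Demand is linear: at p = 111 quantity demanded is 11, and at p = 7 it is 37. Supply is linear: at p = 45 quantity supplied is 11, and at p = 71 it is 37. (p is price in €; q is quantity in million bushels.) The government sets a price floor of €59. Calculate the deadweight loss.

Demand slope = (7 − 111)/(37 − 11) = −4, so p = 155 − 4q.
Supply slope = (71 − 45)/(37 − 11) = 1, so p = 34 + q.
Competitive equilibrium: 155 − 4q = 34 + q → q* = 24.2, p* = 58.2.
At the floor p = 59, quantity demanded = (155 − 59)/4 = 24.
Sellers' marginal cost at q' = 24: 34 + 1·24 = 58.
Δq = 24.2 − 24 = 0.2; wedge = 59 − 58 = 1.
Deadweight loss = ½ × 0.2 × 1 = €0.10 million.

€0.10 million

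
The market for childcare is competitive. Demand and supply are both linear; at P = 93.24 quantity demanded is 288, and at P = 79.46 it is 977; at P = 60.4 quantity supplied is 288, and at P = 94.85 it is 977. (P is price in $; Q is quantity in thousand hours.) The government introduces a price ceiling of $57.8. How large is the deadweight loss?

Demand slope = (79.46 − 93.24)/(977 − 288) = −0.02, so P = 99 − 0.02Q.
Supply slope = (94.85 − 60.4)/(977 − 288) = 0.05, so P = 46 + 0.05Q.
Competitive equilibrium: 99 − 0.02Q = 46 + 0.05Q → Q* = 757.1429, P* = 83.8571.
At the ceiling P = 57.8, quantity supplied = (57.8 − 46)/0.05 = 236.
Willingness to pay at Q' = 236: 99 − 0.02·236 = 94.28.
ΔQ = 757.1429 − 236 = 521.1429; wedge = 94.28 − 57.8 = 36.48.
DWL = ½ × 521.1429 × 36.48 = $9505.65 thousand.

$9505.65 thousand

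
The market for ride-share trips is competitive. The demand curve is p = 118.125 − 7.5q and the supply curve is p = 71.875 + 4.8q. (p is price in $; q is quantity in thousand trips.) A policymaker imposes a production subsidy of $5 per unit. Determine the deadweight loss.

$1.02 thousand

Competitive equilibrium: 118.125 − 7.5q = 71.875 + 4.8q → q* = 3.7602, p* = 89.9238.
The subsidy lowers effective supply by 5: p = 66.875 + 4.8q.
New quantity: 118.125 − 7.5q = 66.875 + 4.8q → q' = 4.1667.
Overproduction Δq = 4.1667 − 3.7602 = 0.4065; wedge = subsidy = 5.
Deadweight loss = ½ × 0.4065 × 5 = $1.02 thousand.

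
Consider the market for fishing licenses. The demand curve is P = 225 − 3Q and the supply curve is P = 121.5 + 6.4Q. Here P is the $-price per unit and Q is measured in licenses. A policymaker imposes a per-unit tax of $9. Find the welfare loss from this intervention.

Competitive equilibrium: 225 − 3Q = 121.5 + 6.4Q → Q* = 11.0106, P* = 191.9681.
With the tax, the buyer price exceeds the seller price by 9: (225 − 3Q) − (121.5 + 6.4Q) = 9 → Q' = 10.0532.
ΔQ = 11.0106 − 10.0532 = 0.9574; the wedge equals the tax, 9.
The triangle = ½ × 0.9574 × 9 = $4.31.

$4.31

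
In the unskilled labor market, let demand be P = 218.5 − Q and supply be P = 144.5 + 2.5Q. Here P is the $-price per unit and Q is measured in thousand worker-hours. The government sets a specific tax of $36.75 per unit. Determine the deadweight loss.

$192.94 thousand

Competitive equilibrium: 218.5 − Q = 144.5 + 2.5Q → Q* = 21.1429, P* = 197.3571.
With the tax, the buyer price exceeds the seller price by 36.75: (218.5 − Q) − (144.5 + 2.5Q) = 36.75 → Q' = 10.6429.
ΔQ = 21.1429 − 10.6429 = 10.5; the wedge equals the tax, 36.75.
Deadweight loss = ½ × 10.5 × 36.75 = $192.94 thousand.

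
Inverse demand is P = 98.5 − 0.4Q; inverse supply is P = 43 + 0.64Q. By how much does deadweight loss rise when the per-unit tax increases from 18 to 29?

248.56

Competitive equilibrium: 98.5 − 0.4Q = 43 + 0.64Q → Q* = 53.3654, P* = 77.1538.
For a per-unit tax t: ΔQ = t/1.04, so DWL = ½·t·(t/1.04) = t²/2.08.
At t = 18: DWL = 155.769. At t = 29: DWL = 404.327.
Increase = 404.327 − 155.769 = 248.56.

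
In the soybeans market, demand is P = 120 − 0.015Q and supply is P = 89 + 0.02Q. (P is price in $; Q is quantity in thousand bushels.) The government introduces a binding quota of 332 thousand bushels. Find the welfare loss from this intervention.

Competitive equilibrium: 120 − 0.015Q = 89 + 0.02Q → Q* = 885.7143, P* = 106.7143.
At Q = 332: demand price = 120 − 0.015·332 = 115.02; supply price = 89 + 0.02·332 = 95.64.
ΔQ = 885.7143 − 332 = 553.7143; wedge = 115.02 − 95.64 = 19.38.
Deadweight loss = ½ × 553.7143 × 19.38 = $5365.49 thousand.

$5365.49 thousand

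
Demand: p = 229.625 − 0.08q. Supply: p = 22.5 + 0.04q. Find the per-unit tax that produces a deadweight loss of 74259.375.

Competitive equilibrium: 229.625 − 0.08q = 22.5 + 0.04q → q* = 1726.0417, p* = 91.5417.
A tax t gives Δq = t/0.12 and wedge t, so DWL = t²/0.24.
t²/0.24 = 74259.375 → t² = 17822.25 → t = 133.5.

133.5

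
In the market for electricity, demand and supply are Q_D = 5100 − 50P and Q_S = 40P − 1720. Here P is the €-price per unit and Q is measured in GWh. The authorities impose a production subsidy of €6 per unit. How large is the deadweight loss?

€400

In inverse form: demand P = 102 − 0.02Q, supply P = 43 + 0.025Q.
Competitive equilibrium: 102 − 0.02Q = 43 + 0.025Q → Q* = 1311.1111, P* = 75.7778.
The subsidy lowers effective supply by 6: P = 37 + 0.025Q.
New quantity: 102 − 0.02Q = 37 + 0.025Q → Q' = 1444.4444.
Overproduction ΔQ = 1444.4444 − 1311.1111 = 133.3333; wedge = subsidy = 6.
DWL = ½ × 133.3333 × 6 = €400.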